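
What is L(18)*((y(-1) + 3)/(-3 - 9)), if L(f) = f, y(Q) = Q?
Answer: -3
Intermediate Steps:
L(18)*((y(-1) + 3)/(-3 - 9)) = 18*((-1 + 3)/(-3 - 9)) = 18*(2/(-12)) = 18*(2*(-1/12)) = 18*(-⅙) = -3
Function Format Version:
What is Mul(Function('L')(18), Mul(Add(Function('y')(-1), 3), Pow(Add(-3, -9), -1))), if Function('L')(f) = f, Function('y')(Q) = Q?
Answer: -3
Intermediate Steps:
Mul(Function('L')(18), Mul(Add(Function('y')(-1), 3), Pow(Add(-3, -9), -1))) = Mul(18, Mul(Add(-1, 3), Pow(Add(-3, -9), -1))) = Mul(18, Mul(2, Pow(-12, -1))) = Mul(18, Mul(2, Rational(-1, 12))) = Mul(18, Rational(-1, 6)) = -3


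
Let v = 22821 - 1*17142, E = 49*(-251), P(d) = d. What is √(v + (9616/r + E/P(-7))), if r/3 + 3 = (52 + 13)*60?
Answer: 2*√28235028927/3897 ≈ 86.237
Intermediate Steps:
E = -12299
v = 5679 (v = 22821 - 17142 = 5679)
r = 11691 (r = -9 + 3*((52 + 13)*60) = -9 + 3*(65*60) = -9 + 3*3900 = -9 + 11700 = 11691)
√(v + (9616/r + E/P(-7))) = √(5679 + (9616/11691 - 12299/(-7))) = √(5679 + (9616*(1/11691) - 12299*(-⅐))) = √(5679 + (9616/11691 + 1757)) = √(5679 + 20550703/11691) = √(86943892/11691) = 2*√28235028927/3897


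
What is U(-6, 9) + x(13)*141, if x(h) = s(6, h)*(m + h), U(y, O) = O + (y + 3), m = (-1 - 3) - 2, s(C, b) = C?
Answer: 5928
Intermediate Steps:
m = -6 (m = -4 - 2 = -6)
U(y, O) = 3 + O + y (U(y, O) = O + (3 + y) = 3 + O + y)
x(h) = -36 + 6*h (x(h) = 6*(-6 + h) = -36 + 6*h)
U(-6, 9) + x(13)*141 = (3 + 9 - 6) + (-36 + 6*13)*141 = 6 + (-36 + 78)*141 = 6 + 42*141 = 6 + 5922 = 5928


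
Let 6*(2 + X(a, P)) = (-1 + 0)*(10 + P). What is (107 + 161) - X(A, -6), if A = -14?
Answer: 812/3 ≈ 270.67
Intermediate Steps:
X(a, P) = -11/3 - P/6 (X(a, P) = -2 + ((-1 + 0)*(10 + P))/6 = -2 + (-(10 + P))/6 = -2 + (-10 - P)/6 = -2 + (-5/3 - P/6) = -11/3 - P/6)
(107 + 161) - X(A, -6) = (107 + 161) - (-11/3 - ⅙*(-6)) = 268 - (-11/3 + 1) = 268 - 1*(-8/3) = 268 + 8/3 = 812/3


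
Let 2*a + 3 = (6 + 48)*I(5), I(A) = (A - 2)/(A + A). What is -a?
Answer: -33/5 ≈ -6.6000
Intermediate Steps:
I(A) = (-2 + A)/(2*A) (I(A) = (-2 + A)/((2*A)) = (-2 + A)*(1/(2*A)) = (-2 + A)/(2*A))
a = 33/5 (a = -3/2 + ((6 + 48)*((½)*(-2 + 5)/5))/2 = -3/2 + (54*((½)*(⅕)*3))/2 = -3/2 + (54*(3/10))/2 = -3/2 + (½)*(81/5) = -3/2 + 81/10 = 33/5 ≈ 6.6000)
-a = -1*33/5 = -33/5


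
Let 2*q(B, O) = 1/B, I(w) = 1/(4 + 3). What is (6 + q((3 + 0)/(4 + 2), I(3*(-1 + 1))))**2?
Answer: 49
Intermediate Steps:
I(w) = 1/7
q(B, O) = 1/(2*B)
(6 + q((3 + 0)/(4 + 2), I(3*(-1 + 1))))**2 = (6 + 1/(2*(((3 + 0)/(4 + 2)))))**2 = (6 + 1/(2*((3/6))))**2 = (6 + 1/(2*((3*(1/6)))))**2 = (6 + 1/(2*(1/2)))**2 = (6 + (1/2)*2)**2 = (6 + 1)**2 = 7**2 = 49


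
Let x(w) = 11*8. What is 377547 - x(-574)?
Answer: 377459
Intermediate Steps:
x(w) = 88
377547 - x(-574) = 377547 - 1*88 = 377547 - 88 = 377459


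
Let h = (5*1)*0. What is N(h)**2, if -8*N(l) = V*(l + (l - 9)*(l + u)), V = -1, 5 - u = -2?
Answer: 3969/64 ≈ 62.016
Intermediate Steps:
u = 7 (u = 5 - 1*(-2) = 5 + 2 = 7)
h = 0 (h = 5*0 = 0)
N(l) = l/8 + (-9 + l)*(7 + l)/8 (N(l) = -(-1)*(l + (l - 9)*(l + 7))/8 = -(-1)*(l + (-9 + l)*(7 + l))/8 = -(-l - (-9 + l)*(7 + l))/8 = l/8 + (-9 + l)*(7 + l)/8)
N(h)**2 = (-63/8 - 1/8*0 + (1/8)*0**2)**2 = (-63/8 + 0 + (1/8)*0)**2 = (-63/8 + 0 + 0)**2 = (-63/8)**2 = 3969/64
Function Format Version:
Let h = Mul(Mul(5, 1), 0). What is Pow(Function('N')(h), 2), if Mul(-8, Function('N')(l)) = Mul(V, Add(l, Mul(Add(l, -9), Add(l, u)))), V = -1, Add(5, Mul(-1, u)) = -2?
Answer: Rational(3969, 64) ≈ 62.016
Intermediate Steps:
u = 7 (u = Add(5, Mul(-1, -2)) = Add(5, 2) = 7)
h = 0 (h = Mul(5, 0) = 0)
Function('N')(l) = Add(Mul(Rational(1, 8), l), Mul(Rational(1, 8), Add(-9, l), Add(7, l))) (Function('N')(l) = Mul(Rational(-1, 8), Mul(-1, Add(l, Mul(Add(l, -9), Add(l, 7))))) = Mul(Rational(-1, 8), Mul(-1, Add(l, Mul(Add(-9, l), Add(7, l))))) = Mul(Rational(-1, 8), Add(Mul(-1, l), Mul(-1, Add(-9, l), Add(7, l)))) = Add(Mul(Rational(1, 8), l), Mul(Rational(1, 8), Add(-9, l), Add(7, l))))
Pow(Function('N')(h), 2) = Pow(Add(Rational(-63, 8), Mul(Rational(-1, 8), 0), Mul(Rational(1, 8), Pow(0, 2))), 2) = Pow(Add(Rational(-63, 8), 0, Mul(Rational(1, 8), 0)), 2) = Pow(Add(Rational(-63, 8), 0, 0), 2) = Pow(Rational(-63, 8), 2) = Rational(3969, 64)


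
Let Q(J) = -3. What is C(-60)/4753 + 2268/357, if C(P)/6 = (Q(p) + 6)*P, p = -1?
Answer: 494964/80801 ≈ 6.1257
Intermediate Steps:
C(P) = 18*P (C(P) = 6*((-3 + 6)*P) = 6*(3*P) = 18*P)
C(-60)/4753 + 2268/357 = (18*(-60))/4753 + 2268/357 = -1080*1/4753 + 2268*(1/357) = -1080/4753 + 108/17 = 494964/80801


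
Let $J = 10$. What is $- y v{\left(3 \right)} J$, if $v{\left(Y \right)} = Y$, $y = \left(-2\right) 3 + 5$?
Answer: $30$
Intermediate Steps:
$y = -1$ ($y = -6 + 5 = -1$)
$- y v{\left(3 \right)} J = \left(-1\right) \left(-1\right) 3 \cdot 10 = 1 \cdot 3 \cdot 10 = 3 \cdot 10 = 30$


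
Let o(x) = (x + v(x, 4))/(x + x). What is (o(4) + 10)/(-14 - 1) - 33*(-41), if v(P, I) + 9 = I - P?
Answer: 10819/8 ≈ 1352.4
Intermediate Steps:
v(P, I) = -9 + I - P (v(P, I) = -9 + (I - P) = -9 + I - P)
o(x) = -5/(2*x) (o(x) = (x + (-9 + 4 - x))/(x + x) = (x + (-5 - x))/((2*x)) = -5/(2*x))
(o(4) + 10)/(-14 - 1) - 33*(-41) = (-5/2/4 + 10)/(-14 - 1) - 33*(-41) = (-5/2*1/4 + 10)/(-15) + 1353 = (-5/8 + 10)*(-1/15) + 1353 = (75/8)*(-1/15) + 1353 = -5/8 + 1353 = 10819/8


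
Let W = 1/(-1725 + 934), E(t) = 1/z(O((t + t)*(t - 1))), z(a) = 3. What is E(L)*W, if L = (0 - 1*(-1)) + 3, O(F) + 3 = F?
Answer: -1/2373 ≈ -0.00042141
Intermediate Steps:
O(F) = -3 + F
L = 4 (L = (0 + 1) + 3 = 1 + 3 = 4)
E(t) = 1/3
W = -1/791 (W = 1/(-791) = -1/791 ≈ -0.0012642)
E(L)*W = (1/3)*(-1/791) = -1/2373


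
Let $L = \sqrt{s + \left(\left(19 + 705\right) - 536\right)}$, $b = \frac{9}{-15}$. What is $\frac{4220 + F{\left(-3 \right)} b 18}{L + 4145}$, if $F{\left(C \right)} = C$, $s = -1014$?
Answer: $\frac{17626198}{17181851} - \frac{21262 i \sqrt{826}}{85909255} \approx 1.0259 - 0.007113 i$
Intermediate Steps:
$b = - \frac{3}{5}$ ($b = 9 \left(- \frac{1}{15}\right) = - \frac{3}{5} \approx -0.6$)
$L = i \sqrt{826}$ ($L = \sqrt{-1014 + \left(\left(19 + 705\right) - 536\right)} = \sqrt{-1014 + \left(724 - 536\right)} = \sqrt{-1014 + 188} = \sqrt{-826} = i \sqrt{826} \approx 28.74 i$)
$\frac{4220 + F{\left(-3 \right)} b 18}{L + 4145} = \frac{4220 + \left(-3\right) \left(- \frac{3}{5}\right) 18}{i \sqrt{826} + 4145} = \frac{4220 + \frac{9}{5} \cdot 18}{4145 + i \sqrt{826}} = \frac{4220 + \frac{162}{5}}{4145 + i \sqrt{826}} = \frac{21262}{5 \left(4145 + i \sqrt{826}\right)}$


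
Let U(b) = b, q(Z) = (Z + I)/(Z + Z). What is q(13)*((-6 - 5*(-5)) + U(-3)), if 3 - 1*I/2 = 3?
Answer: 8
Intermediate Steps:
I = 0 (I = 6 - 2*3 = 6 - 6 = 0)
q(Z) = ½ (q(Z) = (Z + 0)/(Z + Z) = Z/((2*Z)) = Z*(1/(2*Z)) = ½)
q(13)*((-6 - 5*(-5)) + U(-3)) = ((-6 - 5*(-5)) - 3)/2 = ((-6 + 25) - 3)/2 = (19 - 3)/2 = (½)*16 = 8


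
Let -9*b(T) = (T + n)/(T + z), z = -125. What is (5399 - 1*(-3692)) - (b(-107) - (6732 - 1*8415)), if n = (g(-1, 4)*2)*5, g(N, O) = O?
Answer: 15467971/2088 ≈ 7408.0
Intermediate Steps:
n = 40 (n = (4*2)*5 = 8*5 = 40)
b(T) = -(40 + T)/(9*(-125 + T)) (b(T) = -(T + 40)/(9*(T - 125)) = -(40 + T)/(9*(-125 + T)))
(5399 - 1*(-3692)) - (b(-107) - (6732 - 1*8415)) = (5399 - 1*(-3692)) - ((-40 - 1*(-107))/(9*(-125 - 107)) - (6732 - 1*8415)) = (5399 + 3692) - ((⅑)*(-40 + 107)/(-232) - (6732 - 8415)) = 9091 - ((⅑)*(-1/232)*67 - 1*(-1683)) = 9091 - (-67/2088 + 1683) = 9091 - 1*3514037/2088 = 9091 - 3514037/2088 = 15467971/2088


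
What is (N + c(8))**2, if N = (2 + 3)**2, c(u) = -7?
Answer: 324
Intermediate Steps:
N = 25 (N = 5**2 = 25)
(N + c(8))**2 = (25 - 7)**2 = 18**2 = 324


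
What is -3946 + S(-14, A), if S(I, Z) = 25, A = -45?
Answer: -3921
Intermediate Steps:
-3946 + S(-14, A) = -3946 + 25 = -3921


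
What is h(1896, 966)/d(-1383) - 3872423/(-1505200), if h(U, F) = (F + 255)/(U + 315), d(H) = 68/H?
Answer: -14844957503/1714422800 ≈ -8.6589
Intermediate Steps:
h(U, F) = (255 + F)/(315 + U)
h(1896, 966)/d(-1383) - 3872423/(-1505200) = ((255 + 966)/(315 + 1896))/((68/(-1383))) - 3872423/(-1505200) = (1221/2211)/((68*(-1/1383))) - 3872423*(-1/1505200) = ((1/2211)*1221)/(-68/1383) + 3872423/1505200 = (37/67)*(-1383/68) + 3872423/1505200 = -51171/4556 + 3872423/1505200 = -14844957503/1714422800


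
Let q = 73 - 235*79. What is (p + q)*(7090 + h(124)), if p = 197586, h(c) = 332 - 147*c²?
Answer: -403471917900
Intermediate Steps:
h(c) = 332 - 147*c²
q = -18492 (q = 73 - 18565 = -18492)
(p + q)*(7090 + h(124)) = (197586 - 18492)*(7090 + (332 - 147*124²)) = 179094*(7090 + (332 - 147*15376)) = 179094*(7090 + (332 - 2260272)) = 179094*(7090 - 2259940) = 179094*(-2252850) = -403471917900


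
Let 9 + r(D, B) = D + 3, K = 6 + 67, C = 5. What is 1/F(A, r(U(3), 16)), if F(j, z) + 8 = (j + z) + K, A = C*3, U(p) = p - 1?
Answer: 1/76 ≈ 0.013158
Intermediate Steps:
U(p) = -1 + p
K = 73
r(D, B) = -6 + D (r(D, B) = -9 + (D + 3) = -9 + (3 + D) = -6 + D)
A = 15 (A = 5*3 = 15)
F(j, z) = 65 + j + z (F(j, z) = -8 + ((j + z) + 73) = -8 + (73 + j + z) = 65 + j + z)
1/F(A, r(U(3), 16)) = 1/(65 + 15 + (-6 + (-1 + 3))) = 1/(65 + 15 + (-6 + 2)) = 1/(65 + 15 - 4) = 1/76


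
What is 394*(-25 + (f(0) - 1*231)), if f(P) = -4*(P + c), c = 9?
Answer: -115048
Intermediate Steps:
f(P) = -36 - 4*P (f(P) = -4*(P + 9) = -4*(9 + P) = -36 - 4*P)
394*(-25 + (f(0) - 1*231)) = 394*(-25 + ((-36 - 4*0) - 1*231)) = 394*(-25 + ((-36 + 0) - 231)) = 394*(-25 + (-36 - 231)) = 394*(-25 - 267) = 394*(-292) = -115048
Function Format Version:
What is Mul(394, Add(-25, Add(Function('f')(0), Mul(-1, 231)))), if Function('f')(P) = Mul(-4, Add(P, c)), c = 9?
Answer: -115048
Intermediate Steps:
Function('f')(P) = Add(-36, Mul(-4, P)) (Function('f')(P) = Mul(-4, Add(P, 9)) = Mul(-4, Add(9, P)) = Add(-36, Mul(-4, P)))
Mul(394, Add(-25, Add(Function('f')(0), Mul(-1, 231)))) = Mul(394, Add(-25, Add(Add(-36, Mul(-4, 0)), Mul(-1, 231)))) = Mul(394, Add(-25, Add(Add(-36, 0), -231))) = Mul(394, Add(-25, Add(-36, -231))) = Mul(394, Add(-25, -267)) = Mul(394, -292) = -115048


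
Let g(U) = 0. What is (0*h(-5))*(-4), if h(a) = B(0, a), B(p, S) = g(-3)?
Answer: 0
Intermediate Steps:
B(p, S) = 0
h(a) = 0
(0*h(-5))*(-4) = (0*0)*(-4) = 0*(-4) = 0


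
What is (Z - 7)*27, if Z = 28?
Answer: 567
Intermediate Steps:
(Z - 7)*27 = (28 - 7)*27 = 21*27 = 567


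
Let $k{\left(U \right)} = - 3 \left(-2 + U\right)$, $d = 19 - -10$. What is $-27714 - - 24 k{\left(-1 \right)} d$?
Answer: $-21450$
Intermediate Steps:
$d = 29$ ($d = 19 + 10 = 29$)
$k{\left(U \right)} = 6 - 3 U$
$-27714 - - 24 k{\left(-1 \right)} d = -27714 - - 24 \left(6 - -3\right) 29 = -27714 - - 24 \left(6 + 3\right) 29 = -27714 - \left(-24\right) 9 \cdot 29 = -27714 - \left(-216\right) 29 = -27714 - -6264 = -27714 + 6264 = -21450$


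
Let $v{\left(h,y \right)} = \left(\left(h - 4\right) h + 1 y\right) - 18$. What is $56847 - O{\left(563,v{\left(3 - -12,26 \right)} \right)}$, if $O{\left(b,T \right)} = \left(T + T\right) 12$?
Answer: $52695$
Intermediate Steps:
$v{\left(h,y \right)} = -18 + y + h \left(-4 + h\right)$ ($v{\left(h,y \right)} = \left(\left(-4 + h\right) h + y\right) - 18 = \left(h \left(-4 + h\right) + y\right) - 18 = \left(y + h \left(-4 + h\right)\right) - 18 = -18 + y + h \left(-4 + h\right)$)
$O{\left(b,T \right)} = 24 T$ ($O{\left(b,T \right)} = 2 T 12 = 24 T$)
$56847 - O{\left(563,v{\left(3 - -12,26 \right)} \right)} = 56847 - 24 \left(-18 + 26 + \left(3 - -12\right)^{2} - 4 \left(3 - -12\right)\right) = 56847 - 24 \left(-18 + 26 + \left(3 + 12\right)^{2} - 4 \left(3 + 12\right)\right) = 56847 - 24 \left(-18 + 26 + 15^{2} - 60\right) = 56847 - 24 \left(-18 + 26 + 225 - 60\right) = 56847 - 24 \cdot 173 = 56847 - 4152 = 52695$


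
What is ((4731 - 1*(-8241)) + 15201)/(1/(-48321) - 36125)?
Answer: -1361347533/1745596126 ≈ -0.77988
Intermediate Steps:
((4731 - 1*(-8241)) + 15201)/(1/(-48321) - 36125) = ((4731 + 8241) + 15201)/(-1/48321 - 36125) = (12972 + 15201)/(-1745596126/48321) = 28173*(-48321/1745596126) = -1361347533/1745596126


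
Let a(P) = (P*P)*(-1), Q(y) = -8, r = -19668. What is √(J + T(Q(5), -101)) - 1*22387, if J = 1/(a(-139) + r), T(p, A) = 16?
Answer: -22387 + √24322234947/38989 ≈ -22383.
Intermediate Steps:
a(P) = -P² (a(P) = P²*(-1) = -P²)
J = -1/38989 (J = 1/(-1*(-139)² - 19668) = 1/(-1*19321 - 19668) = 1/(-19321 - 19668) = 1/(-38989) = -1/38989 ≈ -2.5648e-5)
√(J + T(Q(5), -101)) - 1*22387 = √(-1/38989 + 16) - 1*22387 = √(623823/38989) - 22387 = √24322234947/38989 - 22387 = -22387 + √24322234947/38989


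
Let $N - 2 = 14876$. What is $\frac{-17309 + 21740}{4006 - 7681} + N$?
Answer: $\frac{2603439}{175} \approx 14877.0$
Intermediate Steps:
$N = 14878$ ($N = 2 + 14876 = 14878$)
$\frac{-17309 + 21740}{4006 - 7681} + N = \frac{-17309 + 21740}{4006 - 7681} + 14878 = \frac{4431}{-3675} + 14878 = 4431 \left(- \frac{1}{3675}\right) + 14878 = - \frac{211}{175} + 14878 = \frac{2603439}{175}$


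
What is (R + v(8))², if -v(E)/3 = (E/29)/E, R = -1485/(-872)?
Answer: 1636121601/639482944 ≈ 2.5585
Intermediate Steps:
R = 1485/872 (R = -1485*(-1/872) = 1485/872 ≈ 1.7030)
v(E) = -3/29 (v(E) = -3*E/29/E = -3*1/29 = -3/29)
(R + v(8))² = (1485/872 - 3/29)² = (40449/25288)² = 1636121601/639482944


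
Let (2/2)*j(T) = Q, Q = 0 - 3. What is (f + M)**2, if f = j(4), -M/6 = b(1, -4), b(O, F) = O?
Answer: 81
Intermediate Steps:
M = -6 (M = -6*1 = -6)
Q = -3
j(T) = -3
f = -3
(f + M)**2 = (-3 - 6)**2 = (-9)**2 = 81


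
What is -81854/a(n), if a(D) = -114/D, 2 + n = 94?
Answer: 3765284/57 ≈ 66058.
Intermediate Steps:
n = 92 (n = -2 + 94 = 92)
-81854/a(n) = -81854/((-114/92)) = -81854/((-114*1/92)) = -81854/(-57/46) = -81854*(-46/57) = 3765284/57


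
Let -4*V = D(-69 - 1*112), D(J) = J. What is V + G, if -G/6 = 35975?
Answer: -863219/4 ≈ -2.1580e+5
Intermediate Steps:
V = 181/4 (V = -(-69 - 1*112)/4 = -(-69 - 112)/4 = -¼*(-181) = 181/4 ≈ 45.250)
G = -215850 (G = -6*35975 = -215850)
V + G = 181/4 - 215850 = -863219/4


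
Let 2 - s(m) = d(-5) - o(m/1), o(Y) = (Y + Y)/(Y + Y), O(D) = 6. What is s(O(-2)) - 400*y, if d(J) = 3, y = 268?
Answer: -107200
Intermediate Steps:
o(Y) = 1 (o(Y) = (2*Y)/((2*Y)) = (2*Y)*(1/(2*Y)) = 1)
s(m) = 0 (s(m) = 2 - (3 - 1*1) = 2 - (3 - 1) = 2 - 1*2 = 2 - 2 = 0)
s(O(-2)) - 400*y = 0 - 400*268 = 0 - 107200 = -107200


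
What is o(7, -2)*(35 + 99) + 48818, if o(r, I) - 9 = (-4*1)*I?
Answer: 51096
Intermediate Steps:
o(r, I) = 9 - 4*I (o(r, I) = 9 + (-4*1)*I = 9 - 4*I)
o(7, -2)*(35 + 99) + 48818 = (9 - 4*(-2))*(35 + 99) + 48818 = (9 + 8)*134 + 48818 = 17*134 + 48818 = 2278 + 48818 = 51096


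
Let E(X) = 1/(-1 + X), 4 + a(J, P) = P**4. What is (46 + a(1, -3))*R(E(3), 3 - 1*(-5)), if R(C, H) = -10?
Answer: -1230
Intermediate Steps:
a(J, P) = -4 + P**4
(46 + a(1, -3))*R(E(3), 3 - 1*(-5)) = (46 + (-4 + (-3)**4))*(-10) = (46 + (-4 + 81))*(-10) = (46 + 77)*(-10) = 123*(-10) = -1230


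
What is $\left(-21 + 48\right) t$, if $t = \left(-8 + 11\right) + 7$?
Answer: $270$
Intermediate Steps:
$t = 10$ ($t = 3 + 7 = 10$)
$\left(-21 + 48\right) t = \left(-21 + 48\right) 10 = 27 \cdot 10 = 270$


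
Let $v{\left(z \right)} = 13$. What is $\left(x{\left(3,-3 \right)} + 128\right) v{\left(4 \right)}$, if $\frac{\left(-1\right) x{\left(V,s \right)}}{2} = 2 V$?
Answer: $1508$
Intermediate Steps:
$x{\left(V,s \right)} = - 4 V$ ($x{\left(V,s \right)} = - 2 \cdot 2 V = - 4 V$)
$\left(x{\left(3,-3 \right)} + 128\right) v{\left(4 \right)} = \left(\left(-4\right) 3 + 128\right) 13 = \left(-12 + 128\right) 13 = 116 \cdot 13 = 1508$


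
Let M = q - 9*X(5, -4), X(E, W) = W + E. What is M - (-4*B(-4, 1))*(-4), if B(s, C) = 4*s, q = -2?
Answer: 245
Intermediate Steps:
X(E, W) = E + W
M = -11 (M = -2 - 9*(5 - 4) = -2 - 9*1 = -2 - 9 = -11)
M - (-4*B(-4, 1))*(-4) = -11 - (-16*(-4))*(-4) = -11 - (-4*(-16))*(-4) = -11 - 64*(-4) = -11 - 1*(-256) = -11 + 256 = 245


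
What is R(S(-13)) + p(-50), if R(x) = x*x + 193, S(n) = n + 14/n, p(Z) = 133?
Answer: 88583/169 ≈ 524.16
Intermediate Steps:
R(x) = 193 + x**2 (R(x) = x**2 + 193 = 193 + x**2)
R(S(-13)) + p(-50) = (193 + (-13 + 14/(-13))**2) + 133 = (193 + (-13 + 14*(-1/13))**2) + 133 = (193 + (-13 - 14/13)**2) + 133 = (193 + (-183/13)**2) + 133 = (193 + 33489/169) + 133 = 66106/169 + 133 = 88583/169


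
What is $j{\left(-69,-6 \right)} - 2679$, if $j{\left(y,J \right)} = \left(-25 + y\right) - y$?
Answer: $-2704$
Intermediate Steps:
$j{\left(y,J \right)} = -25$
$j{\left(-69,-6 \right)} - 2679 = -25 - 2679 = -2704$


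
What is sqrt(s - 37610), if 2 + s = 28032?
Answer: 2*I*sqrt(2395) ≈ 97.877*I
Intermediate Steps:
s = 28030 (s = -2 + 28032 = 28030)
sqrt(s - 37610) = sqrt(28030 - 37610) = sqrt(-9580) = 2*I*sqrt(2395)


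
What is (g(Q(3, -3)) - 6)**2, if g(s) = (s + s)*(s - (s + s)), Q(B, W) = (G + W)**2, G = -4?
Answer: 23116864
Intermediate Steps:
Q(B, W) = (-4 + W)**2
g(s) = -2*s**2 (g(s) = (2*s)*(s - 2*s) = (2*s)*(-s) = -2*s**2)
(g(Q(3, -3)) - 6)**2 = (-2*(-4 - 3)**4 - 6)**2 = (-2*((-7)**2)**2 - 6)**2 = (-2*49**2 - 6)**2 = (-2*2401 - 6)**2 = (-4802 - 6)**2 = (-4808)**2 = 23116864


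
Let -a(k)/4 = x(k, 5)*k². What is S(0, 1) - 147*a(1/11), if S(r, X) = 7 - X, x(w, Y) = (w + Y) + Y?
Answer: 73254/1331 ≈ 55.037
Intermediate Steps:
x(w, Y) = w + 2*Y (x(w, Y) = (Y + w) + Y = w + 2*Y)
a(k) = -4*k²*(10 + k) (a(k) = -4*(k + 2*5)*k² = -4*(k + 10)*k² = -4*(10 + k)*k² = -4*k²*(10 + k))
S(0, 1) - 147*a(1/11) = (7 - 1*1) - 588*(1/11)²*(-10 - 1/11) = (7 - 1) - 588*(1/11)²*(-10 - 1*1/11) = 6 - 588*(-10 - 1/11)/121 = 6 - 588*(-111)/(121*11) = 6 - 147*(-444/1331) = 6 + 65268/1331 = 73254/1331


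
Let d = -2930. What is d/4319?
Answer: -2930/4319 ≈ -0.67840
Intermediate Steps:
d/4319 = -2930/4319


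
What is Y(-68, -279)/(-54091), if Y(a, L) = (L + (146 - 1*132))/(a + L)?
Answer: -265/18769577 ≈ -1.4119e-5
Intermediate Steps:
Y(a, L) = (14 + L)/(L + a) (Y(a, L) = (L + (146 - 132))/(L + a) = (L + 14)/(L + a) = (14 + L)/(L + a))
Y(-68, -279)/(-54091) = ((14 - 279)/(-279 - 68))/(-54091) = (-265/(-347))*(-1/54091) = -1/347*(-265)*(-1/54091) = (265/347)*(-1/54091) = -265/18769577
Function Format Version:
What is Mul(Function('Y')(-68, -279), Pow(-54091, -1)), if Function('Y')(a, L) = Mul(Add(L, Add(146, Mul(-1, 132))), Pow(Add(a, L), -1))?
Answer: Rational(-265, 18769577) ≈ -1.4119e-5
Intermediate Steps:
Function('Y')(a, L) = Mul(Pow(Add(L, a), -1), Add(14, L)) (Function('Y')(a, L) = Mul(Add(L, Add(146, -132)), Pow(Add(L, a), -1)) = Mul(Add(L, 14), Pow(Add(L, a), -1)) = Mul(Add(14, L), Pow(Add(L, a), -1)) = Mul(Pow(Add(L, a), -1), Add(14, L)))
Mul(Function('Y')(-68, -279), Pow(-54091, -1)) = Mul(Mul(Pow(Add(-279, -68), -1), Add(14, -279)), Pow(-54091, -1)) = Mul(Mul(Pow(-347, -1), -265), Rational(-1, 54091)) = Mul(Mul(Rational(-1, 347), -265), Rational(-1, 54091)) = Mul(Rational(265, 347), Rational(-1, 54091)) = Rational(-265, 18769577)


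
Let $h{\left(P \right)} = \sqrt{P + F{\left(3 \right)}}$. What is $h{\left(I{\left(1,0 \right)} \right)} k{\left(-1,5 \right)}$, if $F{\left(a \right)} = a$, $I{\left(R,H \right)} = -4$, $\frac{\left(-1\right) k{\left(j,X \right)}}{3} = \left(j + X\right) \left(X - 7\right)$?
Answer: $24 i \approx 24.0 i$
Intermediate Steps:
$k{\left(j,X \right)} = - 3 \left(-7 + X\right) \left(X + j\right)$ ($k{\left(j,X \right)} = - 3 \left(j + X\right) \left(X - 7\right) = - 3 \left(X + j\right) \left(-7 + X\right) = - 3 \left(-7 + X\right) \left(X + j\right)$)
$h{\left(P \right)} = \sqrt{3 + P}$ ($h{\left(P \right)} = \sqrt{P + 3} = \sqrt{3 + P}$)
$h{\left(I{\left(1,0 \right)} \right)} k{\left(-1,5 \right)} = \sqrt{3 - 4} \left(- 3 \cdot 5^{2} + 21 \cdot 5 + 21 \left(-1\right) - 15 \left(-1\right)\right) = \sqrt{-1} \left(\left(-3\right) 25 + 105 - 21 + 15\right) = i \left(-75 + 105 - 21 + 15\right) = i 24 = 24 i$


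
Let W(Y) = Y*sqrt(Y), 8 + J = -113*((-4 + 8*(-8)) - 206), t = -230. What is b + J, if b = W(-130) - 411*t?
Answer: 125484 - 130*I*sqrt(130) ≈ 1.2548e+5 - 1482.2*I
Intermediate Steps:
J = 30954 (J = -8 - 113*((-4 + 8*(-8)) - 206) = -8 - 113*((-4 - 64) - 206) = -8 - 113*(-68 - 206) = -8 - 113*(-274) = -8 + 30962 = 30954)
W(Y) = Y**(3/2)
b = 94530 - 130*I*sqrt(130) (b = (-130)**(3/2) - 411*(-230) = -130*I*sqrt(130) - 1*(-94530) = -130*I*sqrt(130) + 94530 = 94530 - 130*I*sqrt(130) ≈ 94530.0 - 1482.2*I)
b + J = (94530 - 130*I*sqrt(130)) + 30954 = 125484 - 130*I*sqrt(130)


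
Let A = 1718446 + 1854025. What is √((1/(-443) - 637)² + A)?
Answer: √780726186143/443 ≈ 1994.6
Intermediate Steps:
A = 3572471
√((1/(-443) - 637)² + A) = √((1/(-443) - 637)² + 3572471) = √((-1/443 - 637)² + 3572471) = √((-282192/443)² + 3572471) = √(79632324864/196249 + 3572471) = √(780726186143/196249) = √780726186143/443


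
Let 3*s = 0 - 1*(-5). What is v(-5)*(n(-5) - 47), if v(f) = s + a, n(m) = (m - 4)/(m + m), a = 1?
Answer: -1844/15 ≈ -122.93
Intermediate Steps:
s = 5/3 (s = (0 - 1*(-5))/3 = (0 + 5)/3 = (⅓)*5 = 5/3 ≈ 1.6667)
n(m) = (-4 + m)/(2*m) (n(m) = (-4 + m)/((2*m)) = (-4 + m)*(1/(2*m)) = (-4 + m)/(2*m))
v(f) = 8/3 (v(f) = 5/3 + 1 = 8/3)
v(-5)*(n(-5) - 47) = 8*((½)*(-4 - 5)/(-5) - 47)/3 = 8*((½)*(-⅕)*(-9) - 47)/3 = 8*(9/10 - 47)/3 = (8/3)*(-461/10) = -1844/15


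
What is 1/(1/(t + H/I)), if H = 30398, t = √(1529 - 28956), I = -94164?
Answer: -15199/47082 + I*√27427 ≈ -0.32282 + 165.61*I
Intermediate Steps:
t = I*√27427 (t = √(-27427) = I*√27427 ≈ 165.61*I)
1/(1/(t + H/I)) = 1/(1/(I*√27427 + 30398/(-94164))) = 1/(1/(I*√27427 + 30398*(-1/94164))) = 1/(1/(I*√27427 - 15199/47082)) = 1/(1/(-15199/47082 + I*√27427)) = -15199/47082 + I*√27427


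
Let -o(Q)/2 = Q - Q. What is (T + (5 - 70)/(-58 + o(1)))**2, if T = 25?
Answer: 2295225/3364 ≈ 682.29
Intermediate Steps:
o(Q) = 0 (o(Q) = -2*(Q - Q) = -2*0 = 0)
(T + (5 - 70)/(-58 + o(1)))**2 = (25 + (5 - 70)/(-58 + 0))**2 = (25 - 65/(-58))**2 = (25 - 65*(-1/58))**2 = (25 + 65/58)**2 = (1515/58)**2 = 2295225/3364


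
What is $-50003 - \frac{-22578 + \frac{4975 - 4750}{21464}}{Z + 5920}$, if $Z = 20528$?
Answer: $- \frac{9461737341883}{189226624} \approx -50002.0$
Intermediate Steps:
$-50003 - \frac{-22578 + \frac{4975 - 4750}{21464}}{Z + 5920} = -50003 - \frac{-22578 + \frac{4975 - 4750}{21464}}{20528 + 5920} = -50003 - \frac{-22578 + 225 \cdot \frac{1}{21464}}{26448} = -50003 - \left(-22578 + \frac{225}{21464}\right) \frac{1}{26448} = -50003 - \left(- \frac{484613967}{21464}\right) \frac{1}{26448} = -50003 - - \frac{161537989}{189226624} = -50003 + \frac{161537989}{189226624} = - \frac{9461737341883}{189226624}$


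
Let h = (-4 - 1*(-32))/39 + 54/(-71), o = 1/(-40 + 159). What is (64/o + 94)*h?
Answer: -303260/923 ≈ -328.56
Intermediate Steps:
o = 1/119 ≈ 0.0084034
h = -118/2769 (h = (-4 + 32)*(1/39) + 54*(-1/71) = 28*(1/39) - 54/71 = 28/39 - 54/71 = -118/2769 ≈ -0.042615)
(64/o + 94)*h = (64/(1/119) + 94)*(-118/2769) = (64*119 + 94)*(-118/2769) = (7616 + 94)*(-118/2769) = 7710*(-118/2769) = -303260/923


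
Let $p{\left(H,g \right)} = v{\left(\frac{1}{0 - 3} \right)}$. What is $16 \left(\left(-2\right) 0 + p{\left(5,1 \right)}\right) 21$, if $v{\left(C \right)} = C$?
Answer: $-112$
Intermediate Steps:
$p{\left(H,g \right)} = - \frac{1}{3}$ ($p{\left(H,g \right)} = \frac{1}{0 - 3} = \frac{1}{-3} = - \frac{1}{3}$)
$16 \left(\left(-2\right) 0 + p{\left(5,1 \right)}\right) 21 = 16 \left(\left(-2\right) 0 - \frac{1}{3}\right) 21 = 16 \left(0 - \frac{1}{3}\right) 21 = 16 \left(- \frac{1}{3}\right) 21 = \left(- \frac{16}{3}\right) 21 = -112$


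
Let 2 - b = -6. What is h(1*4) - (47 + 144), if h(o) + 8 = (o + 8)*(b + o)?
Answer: -55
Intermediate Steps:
b = 8 (b = 2 - 1*(-6) = 2 + 6 = 8)
h(o) = -8 + (8 + o)**2 (h(o) = -8 + (o + 8)*(8 + o) = -8 + (8 + o)*(8 + o) = -8 + (8 + o)**2)
h(1*4) - (47 + 144) = (56 + (1*4)**2 + 16*(1*4)) - (47 + 144) = (56 + 4**2 + 16*4) - 1*191 = (56 + 16 + 64) - 191 = 136 - 191 = -55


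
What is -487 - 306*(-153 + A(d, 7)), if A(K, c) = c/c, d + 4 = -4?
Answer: 46025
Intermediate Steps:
d = -8 (d = -4 - 4 = -8)
A(K, c) = 1
-487 - 306*(-153 + A(d, 7)) = -487 - 306*(-153 + 1) = -487 - 306*(-152) = -487 + 46512 = 46025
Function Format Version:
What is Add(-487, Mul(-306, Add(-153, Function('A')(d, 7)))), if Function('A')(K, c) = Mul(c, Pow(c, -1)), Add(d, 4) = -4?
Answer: 46025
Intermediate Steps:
d = -8 (d = Add(-4, -4) = -8)
Function('A')(K, c) = 1
Add(-487, Mul(-306, Add(-153, Function('A')(d, 7)))) = Add(-487, Mul(-306, Add(-153, 1))) = Add(-487, Mul(-306, -152)) = Add(-487, 46512) = 46025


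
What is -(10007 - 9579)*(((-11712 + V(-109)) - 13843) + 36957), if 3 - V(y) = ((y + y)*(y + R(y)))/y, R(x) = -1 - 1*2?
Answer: -4977212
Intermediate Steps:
R(x) = -3 (R(x) = -1 - 2 = -3)
V(y) = 9 - 2*y (V(y) = 3 - (y + y)*(y - 3)/y = 3 - (2*y)*(-3 + y)/y = 3 - 2*y*(-3 + y)/y = 3 - (-6 + 2*y) = 3 + (6 - 2*y) = 9 - 2*y)
-(10007 - 9579)*(((-11712 + V(-109)) - 13843) + 36957) = -(10007 - 9579)*(((-11712 + (9 - 2*(-109))) - 13843) + 36957) = -428*(((-11712 + (9 + 218)) - 13843) + 36957) = -428*(((-11712 + 227) - 13843) + 36957) = -428*((-11485 - 13843) + 36957) = -428*(-25328 + 36957) = -428*11629 = -1*4977212 = -4977212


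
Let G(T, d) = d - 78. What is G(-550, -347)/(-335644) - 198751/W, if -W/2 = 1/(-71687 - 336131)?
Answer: -13602683879536971/335644 ≈ -4.0527e+10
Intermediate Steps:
G(T, d) = -78 + d
W = 1/203909 (W = -2/(-71687 - 336131) = -2/(-407818) = -2*(-1/407818) = 1/203909 ≈ 4.9041e-6)
G(-550, -347)/(-335644) - 198751/W = (-78 - 347)/(-335644) - 198751/1/203909 = -425*(-1/335644) - 198751*203909 = 425/335644 - 40527117659 = -13602683879536971/335644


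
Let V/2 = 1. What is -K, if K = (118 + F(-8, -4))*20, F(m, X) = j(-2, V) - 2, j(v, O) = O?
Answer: -2360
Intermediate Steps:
V = 2 (V = 2*1 = 2)
F(m, X) = 0 (F(m, X) = 2 - 2 = 0)
K = 2360 (K = (118 + 0)*20 = 118*20 = 2360)
-K = -1*2360 = -2360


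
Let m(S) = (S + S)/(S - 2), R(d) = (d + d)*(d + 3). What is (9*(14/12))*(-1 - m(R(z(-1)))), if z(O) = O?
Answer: -49/2 ≈ -24.500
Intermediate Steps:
R(d) = 2*d*(3 + d) (R(d) = (2*d)*(3 + d) = 2*d*(3 + d))
m(S) = 2*S/(-2 + S) (m(S) = (2*S)/(-2 + S) = 2*S/(-2 + S))
(9*(14/12))*(-1 - m(R(z(-1)))) = (9*(14/12))*(-1 - 2*2*(-1)*(3 - 1)/(-2 + 2*(-1)*(3 - 1))) = (9*(14*(1/12)))*(-1 - 2*2*(-1)*2/(-2 + 2*(-1)*2)) = (9*(7/6))*(-1 - 2*(-4)/(-2 - 4)) = 21*(-1 - 2*(-4)/(-6))/2 = 21*(-1 - 2*(-4)*(-1)/6)/2 = 21*(-1 - 1*4/3)/2 = 21*(-1 - 4/3)/2 = (21/2)*(-7/3) = -49/2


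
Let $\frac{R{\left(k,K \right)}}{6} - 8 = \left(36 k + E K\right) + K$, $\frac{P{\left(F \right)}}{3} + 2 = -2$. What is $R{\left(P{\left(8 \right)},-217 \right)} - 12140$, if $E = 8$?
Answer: $-26402$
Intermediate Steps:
$P{\left(F \right)} = -12$ ($P{\left(F \right)} = -6 + 3 \left(-2\right) = -6 - 6 = -12$)
$R{\left(k,K \right)} = 48 + 54 K + 216 k$ ($R{\left(k,K \right)} = 48 + 6 \left(\left(36 k + 8 K\right) + K\right) = 48 + 6 \left(\left(8 K + 36 k\right) + K\right) = 48 + 6 \left(9 K + 36 k\right) = 48 + \left(54 K + 216 k\right) = 48 + 54 K + 216 k$)
$R{\left(P{\left(8 \right)},-217 \right)} - 12140 = \left(48 + 54 \left(-217\right) + 216 \left(-12\right)\right) - 12140 = \left(48 - 11718 - 2592\right) - 12140 = -14262 - 12140 = -26402$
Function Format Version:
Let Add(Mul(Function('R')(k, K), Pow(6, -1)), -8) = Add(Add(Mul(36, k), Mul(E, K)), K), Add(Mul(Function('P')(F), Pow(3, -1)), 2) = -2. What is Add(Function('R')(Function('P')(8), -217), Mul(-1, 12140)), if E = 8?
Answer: -26402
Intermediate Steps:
Function('P')(F) = -12 (Function('P')(F) = Add(-6, Mul(3, -2)) = Add(-6, -6) = -12)
Function('R')(k, K) = Add(48, Mul(54, K), Mul(216, k)) (Function('R')(k, K) = Add(48, Mul(6, Add(Add(Mul(36, k), Mul(8, K)), K))) = Add(48, Mul(6, Add(Add(Mul(8, K), Mul(36, k)), K))) = Add(48, Mul(6, Add(Mul(9, K), Mul(36, k)))) = Add(48, Add(Mul(54, K), Mul(216, k))) = Add(48, Mul(54, K), Mul(216, k)))
Add(Function('R')(Function('P')(8), -217), Mul(-1, 12140)) = Add(Add(48, Mul(54, -217), Mul(216, -12)), Mul(-1, 12140)) = Add(Add(48, -11718, -2592), -12140) = Add(-14262, -12140) = -26402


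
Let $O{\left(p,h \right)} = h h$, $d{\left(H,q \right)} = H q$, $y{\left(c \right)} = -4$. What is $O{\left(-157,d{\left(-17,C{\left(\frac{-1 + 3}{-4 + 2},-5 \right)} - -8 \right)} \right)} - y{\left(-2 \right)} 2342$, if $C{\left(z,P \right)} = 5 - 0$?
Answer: $58209$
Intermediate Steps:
$C{\left(z,P \right)} = 5$ ($C{\left(z,P \right)} = 5 + 0 = 5$)
$O{\left(p,h \right)} = h^{2}$
$O{\left(-157,d{\left(-17,C{\left(\frac{-1 + 3}{-4 + 2},-5 \right)} - -8 \right)} \right)} - y{\left(-2 \right)} 2342 = \left(- 17 \left(5 - -8\right)\right)^{2} - \left(-4\right) 2342 = \left(- 17 \left(5 + 8\right)\right)^{2} - -9368 = \left(\left(-17\right) 13\right)^{2} + 9368 = \left(-221\right)^{2} + 9368 = 48841 + 9368 = 58209$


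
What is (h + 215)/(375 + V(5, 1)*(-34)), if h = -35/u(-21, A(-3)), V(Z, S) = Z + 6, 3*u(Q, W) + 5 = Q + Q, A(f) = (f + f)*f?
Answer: 10210/47 ≈ 217.23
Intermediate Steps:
A(f) = 2*f² (A(f) = (2*f)*f = 2*f²)
u(Q, W) = -5/3 + 2*Q/3 (u(Q, W) = -5/3 + (Q + Q)/3 = -5/3 + (2*Q)/3 = -5/3 + 2*Q/3)
V(Z, S) = 6 + Z
h = 105/47 (h = -35/(-5/3 + (⅔)*(-21)) = -35/(-5/3 - 14) = -35/(-47/3) = -35*(-3/47) = 105/47 ≈ 2.2340)
(h + 215)/(375 + V(5, 1)*(-34)) = (105/47 + 215)/(375 + (6 + 5)*(-34)) = 10210/(47*(375 + 11*(-34))) = 10210/(47*(375 - 374)) = (10210/47)/1 = (10210/47)*1 = 10210/47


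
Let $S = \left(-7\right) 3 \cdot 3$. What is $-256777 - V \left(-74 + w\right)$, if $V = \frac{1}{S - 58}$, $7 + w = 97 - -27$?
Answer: $- \frac{31069974}{121} \approx -2.5678 \cdot 10^{5}$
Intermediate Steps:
$S = -63$ ($S = \left(-21\right) 3 = -63$)
$w = 117$ ($w = -7 + \left(97 - -27\right) = -7 + \left(97 + 27\right) = -7 + 124 = 117$)
$V = - \frac{1}{121}$ ($V = \frac{1}{-63 - 58} = \frac{1}{-121} = - \frac{1}{121} \approx -0.0082645$)
$-256777 - V \left(-74 + w\right) = -256777 - - \frac{-74 + 117}{121} = -256777 - \left(- \frac{1}{121}\right) 43 = -256777 - - \frac{43}{121} = -256777 + \frac{43}{121} = - \frac{31069974}{121}$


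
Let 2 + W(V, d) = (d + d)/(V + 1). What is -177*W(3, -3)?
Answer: 1239/2 ≈ 619.50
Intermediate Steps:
W(V, d) = -2 + 2*d/(1 + V) (W(V, d) = -2 + (d + d)/(V + 1) = -2 + (2*d)/(1 + V) = -2 + 2*d/(1 + V))
-177*W(3, -3) = -354*(-1 - 3 - 1*3)/(1 + 3) = -354*(-1 - 3 - 3)/4 = -354*(-7)/4 = -177*(-7/2) = 1239/2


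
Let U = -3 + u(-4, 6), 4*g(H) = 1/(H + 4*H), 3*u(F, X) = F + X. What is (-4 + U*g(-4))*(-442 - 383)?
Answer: 52415/16 ≈ 3275.9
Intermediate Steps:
u(F, X) = F/3 + X/3 (u(F, X) = (F + X)/3 = F/3 + X/3)
g(H) = 1/(20*H) (g(H) = 1/(4*(H + 4*H)) = 1/(4*((5*H))) = (1/(5*H))/4 = 1/(20*H))
U = -7/3 (U = -3 + ((1/3)*(-4) + (1/3)*6) = -3 + (-4/3 + 2) = -3 + 2/3 = -7/3 ≈ -2.3333)
(-4 + U*g(-4))*(-442 - 383) = (-4 - 7/(60*(-4)))*(-442 - 383) = (-4 - 7*(-1)/(60*4))*(-825) = (-4 - 7/3*(-1/80))*(-825) = (-4 + 7/240)*(-825) = -953/240*(-825) = 52415/16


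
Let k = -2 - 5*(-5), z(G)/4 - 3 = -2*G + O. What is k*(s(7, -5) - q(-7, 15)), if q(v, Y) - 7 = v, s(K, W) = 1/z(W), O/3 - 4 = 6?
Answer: 23/172 ≈ 0.13372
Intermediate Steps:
O = 30 (O = 12 + 3*6 = 12 + 18 = 30)
z(G) = 132 - 8*G (z(G) = 12 + 4*(-2*G + 30) = 12 + 4*(30 - 2*G) = 12 + (120 - 8*G) = 132 - 8*G)
s(K, W) = 1/(132 - 8*W)
q(v, Y) = 7 + v
k = 23 (k = -2 + 25 = 23)
k*(s(7, -5) - q(-7, 15)) = 23*(-1/(-132 + 8*(-5)) - (7 - 7)) = 23*(-1/(-132 - 40) - 1*0) = 23*(-1/(-172) + 0) = 23*(-1*(-1/172) + 0) = 23*(1/172 + 0) = 23*(1/172) = 23/172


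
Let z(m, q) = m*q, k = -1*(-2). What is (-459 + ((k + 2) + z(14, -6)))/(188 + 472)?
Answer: -49/60 ≈ -0.81667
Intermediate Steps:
k = 2
(-459 + ((k + 2) + z(14, -6)))/(188 + 472) = (-459 + ((2 + 2) + 14*(-6)))/(188 + 472) = (-459 + (4 - 84))/660 = (-459 - 80)*(1/660) = -539*1/660 = -49/60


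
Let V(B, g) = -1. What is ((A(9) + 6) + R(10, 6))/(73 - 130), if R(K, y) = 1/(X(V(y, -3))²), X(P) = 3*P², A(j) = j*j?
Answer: -784/513 ≈ -1.5283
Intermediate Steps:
A(j) = j²
R(K, y) = ⅑ (R(K, y) = 1/((3*(-1)²)²) = 1/((3*1)²) = 1/(3²) = 1/9 = ⅑)
((A(9) + 6) + R(10, 6))/(73 - 130) = ((9² + 6) + ⅑)/(73 - 130) = ((81 + 6) + ⅑)/(-57) = (87 + ⅑)*(-1/57) = (784/9)*(-1/57) = -784/513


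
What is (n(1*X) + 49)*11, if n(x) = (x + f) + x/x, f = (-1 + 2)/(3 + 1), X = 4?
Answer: 2387/4 ≈ 596.75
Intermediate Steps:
f = ¼ (f = 1/4 = 1*(¼) = ¼ ≈ 0.25000)
n(x) = 5/4 + x (n(x) = (x + ¼) + x/x = (¼ + x) + 1 = 5/4 + x)
(n(1*X) + 49)*11 = ((5/4 + 1*4) + 49)*11 = ((5/4 + 4) + 49)*11 = (21/4 + 49)*11 = (217/4)*11 = 2387/4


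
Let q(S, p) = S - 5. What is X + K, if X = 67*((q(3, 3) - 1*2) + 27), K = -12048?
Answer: -10507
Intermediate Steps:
q(S, p) = -5 + S
X = 1541 (X = 67*(((-5 + 3) - 1*2) + 27) = 67*((-2 - 2) + 27) = 67*(-4 + 27) = 67*23 = 1541)
X + K = 1541 - 12048 = -10507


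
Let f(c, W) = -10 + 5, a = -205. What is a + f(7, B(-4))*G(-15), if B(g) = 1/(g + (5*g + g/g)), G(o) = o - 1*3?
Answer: -115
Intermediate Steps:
G(o) = -3 + o (G(o) = o - 3 = -3 + o)
B(g) = 1/(1 + 6*g) (B(g) = 1/(g + (5*g + 1)) = 1/(g + (1 + 5*g)) = 1/(1 + 6*g))
f(c, W) = -5
a + f(7, B(-4))*G(-15) = -205 - 5*(-3 - 15) = -205 - 5*(-18) = -205 + 90 = -115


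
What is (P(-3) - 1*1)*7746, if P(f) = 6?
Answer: 38730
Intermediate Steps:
(P(-3) - 1*1)*7746 = (6 - 1*1)*7746 = (6 - 1)*7746 = 5*7746 = 38730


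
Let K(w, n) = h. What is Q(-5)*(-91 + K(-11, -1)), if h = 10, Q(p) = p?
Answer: 405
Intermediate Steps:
K(w, n) = 10
Q(-5)*(-91 + K(-11, -1)) = -5*(-91 + 10) = -5*(-81) = 405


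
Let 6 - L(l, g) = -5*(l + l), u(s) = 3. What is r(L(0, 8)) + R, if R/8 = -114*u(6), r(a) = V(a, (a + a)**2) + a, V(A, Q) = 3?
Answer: -2727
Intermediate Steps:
L(l, g) = 6 + 10*l (L(l, g) = 6 - (-5)*(l + l) = 6 - (-5)*2*l = 6 - (-10)*l = 6 + 10*l)
r(a) = 3 + a
R = -2736 (R = 8*(-114*3) = 8*(-342) = -2736)
r(L(0, 8)) + R = (3 + (6 + 10*0)) - 2736 = (3 + (6 + 0)) - 2736 = (3 + 6) - 2736 = 9 - 2736 = -2727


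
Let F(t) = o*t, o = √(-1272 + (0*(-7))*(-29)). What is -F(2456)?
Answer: -4912*I*√318 ≈ -87594.0*I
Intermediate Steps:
o = 2*I*√318 (o = √(-1272 + 0*(-29)) = √(-1272 + 0) = √(-1272) = 2*I*√318 ≈ 35.665*I)
F(t) = 2*I*t*√318 (F(t) = (2*I*√318)*t = 2*I*t*√318)
-F(2456) = -2*I*2456*√318 = -4912*I*√318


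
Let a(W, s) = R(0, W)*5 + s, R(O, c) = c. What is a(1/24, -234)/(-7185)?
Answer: 5611/172440 ≈ 0.032539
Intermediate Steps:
a(W, s) = s + 5*W (a(W, s) = W*5 + s = 5*W + s = s + 5*W)
a(1/24, -234)/(-7185) = (-234 + 5/24)/(-7185) = (-234 + 5*(1/24))*(-1/7185) = (-234 + 5/24)*(-1/7185) = -5611/24*(-1/7185) = 5611/172440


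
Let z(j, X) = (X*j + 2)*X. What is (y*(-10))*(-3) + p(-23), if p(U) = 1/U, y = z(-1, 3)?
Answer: -2071/23 ≈ -90.043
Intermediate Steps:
z(j, X) = X*(2 + X*j) (z(j, X) = (2 + X*j)*X = X*(2 + X*j))
y = -3 (y = 3*(2 + 3*(-1)) = 3*(2 - 3) = 3*(-1) = -3)
(y*(-10))*(-3) + p(-23) = -3*(-10)*(-3) + 1/(-23) = 30*(-3) - 1/23 = -90 - 1/23 = -2071/23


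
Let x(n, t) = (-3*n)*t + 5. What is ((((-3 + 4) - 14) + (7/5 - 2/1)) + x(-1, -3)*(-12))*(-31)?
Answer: -5332/5 ≈ -1066.4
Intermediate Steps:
x(n, t) = 5 - 3*n*t (x(n, t) = -3*n*t + 5 = 5 - 3*n*t)
((((-3 + 4) - 14) + (7/5 - 2/1)) + x(-1, -3)*(-12))*(-31) = ((((-3 + 4) - 14) + (7/5 - 2/1)) + (5 - 3*(-1)*(-3))*(-12))*(-31) = (((1 - 14) + (7*(⅕) - 2*1)) + (5 - 9)*(-12))*(-31) = ((-13 + (7/5 - 2)) - 4*(-12))*(-31) = ((-13 - ⅗) + 48)*(-31) = (-68/5 + 48)*(-31) = (172/5)*(-31) = -5332/5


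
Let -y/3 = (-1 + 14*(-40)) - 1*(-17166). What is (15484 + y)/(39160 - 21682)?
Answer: -34331/17478 ≈ -1.9642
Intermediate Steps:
y = -49815 (y = -3*((-1 + 14*(-40)) - 1*(-17166)) = -3*((-1 - 560) + 17166) = -3*(-561 + 17166) = -3*16605 = -49815)
(15484 + y)/(39160 - 21682) = (15484 - 49815)/(39160 - 21682) = -34331/17478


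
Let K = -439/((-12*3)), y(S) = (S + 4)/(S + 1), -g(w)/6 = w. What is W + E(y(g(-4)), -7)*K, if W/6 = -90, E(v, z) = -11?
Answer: -24269/36 ≈ -674.14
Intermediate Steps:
g(w) = -6*w
y(S) = (4 + S)/(1 + S)
W = -540 (W = 6*(-90) = -540)
K = 439/36 (K = -439/(-36) = -439*(-1/36) = 439/36 ≈ 12.194)
W + E(y(g(-4)), -7)*K = -540 - 11*439/36 = -540 - 4829/36 = -24269/36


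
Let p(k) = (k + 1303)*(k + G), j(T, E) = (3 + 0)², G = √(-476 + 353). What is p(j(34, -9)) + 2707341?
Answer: 2719149 + 1312*I*√123 ≈ 2.7191e+6 + 14551.0*I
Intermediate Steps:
G = I*√123 (G = √(-123) = I*√123 ≈ 11.091*I)
j(T, E) = 9 (j(T, E) = 3² = 9)
p(k) = (1303 + k)*(k + I*√123) (p(k) = (k + 1303)*(k + I*√123) = (1303 + k)*(k + I*√123))
p(j(34, -9)) + 2707341 = (9² + 1303*9 + 1303*I*√123 + I*9*√123) + 2707341 = (81 + 11727 + 1303*I*√123 + 9*I*√123) + 2707341 = (11808 + 1312*I*√123) + 2707341 = 2719149 + 1312*I*√123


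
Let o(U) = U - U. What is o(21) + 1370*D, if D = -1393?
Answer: -1908410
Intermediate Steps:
o(U) = 0
o(21) + 1370*D = 0 + 1370*(-1393) = 0 - 1908410 = -1908410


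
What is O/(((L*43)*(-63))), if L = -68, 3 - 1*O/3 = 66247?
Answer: -16561/15351 ≈ -1.0788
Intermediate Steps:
O = -198732 (O = 9 - 3*66247 = 9 - 198741 = -198732)
O/(((L*43)*(-63))) = -198732/(-68*43*(-63)) = -198732/((-2924*(-63))) = -198732/184212 = -198732*1/184212 = -16561/15351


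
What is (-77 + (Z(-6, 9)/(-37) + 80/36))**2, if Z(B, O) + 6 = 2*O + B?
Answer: 622752025/110889 ≈ 5616.0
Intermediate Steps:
Z(B, O) = -6 + B + 2*O (Z(B, O) = -6 + (2*O + B) = -6 + (B + 2*O) = -6 + B + 2*O)
(-77 + (Z(-6, 9)/(-37) + 80/36))**2 = (-77 + ((-6 - 6 + 2*9)/(-37) + 80/36))**2 = (-77 + ((-6 - 6 + 18)*(-1/37) + 80*(1/36)))**2 = (-77 + (6*(-1/37) + 20/9))**2 = (-77 + (-6/37 + 20/9))**2 = (-77 + 686/333)**2 = (-24955/333)**2 = 622752025/110889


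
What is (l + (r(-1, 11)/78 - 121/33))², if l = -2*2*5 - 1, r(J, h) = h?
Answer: 3659569/6084 ≈ 601.51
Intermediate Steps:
l = -21 (l = -4*5 - 1 = -20 - 1 = -21)
(l + (r(-1, 11)/78 - 121/33))² = (-21 + (11/78 - 121/33))² = (-21 + (11*(1/78) - 121*1/33))² = (-21 + (11/78 - 11/3))² = (-21 - 275/78)² = (-1913/78)² = 3659569/6084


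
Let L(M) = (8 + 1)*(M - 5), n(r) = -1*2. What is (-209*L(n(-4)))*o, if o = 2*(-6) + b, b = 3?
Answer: -118503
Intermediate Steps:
n(r) = -2
L(M) = -45 + 9*M (L(M) = 9*(-5 + M) = -45 + 9*M)
o = -9 (o = 2*(-6) + 3 = -12 + 3 = -9)
(-209*L(n(-4)))*o = -209*(-45 + 9*(-2))*(-9) = -209*(-45 - 18)*(-9) = -209*(-63)*(-9) = 13167*(-9) = -118503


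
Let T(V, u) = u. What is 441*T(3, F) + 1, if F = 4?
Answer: 1765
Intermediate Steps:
441*T(3, F) + 1 = 441*4 + 1 = 1764 + 1 = 1765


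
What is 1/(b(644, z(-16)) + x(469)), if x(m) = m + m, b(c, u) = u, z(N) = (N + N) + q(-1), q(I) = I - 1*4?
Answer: 1/901 ≈ 0.0011099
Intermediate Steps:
q(I) = -4 + I (q(I) = I - 4 = -4 + I)
z(N) = -5 + 2*N (z(N) = (N + N) + (-4 - 1) = 2*N - 5 = -5 + 2*N)
x(m) = 2*m
1/(b(644, z(-16)) + x(469)) = 1/((-5 + 2*(-16)) + 2*469) = 1/((-5 - 32) + 938) = 1/(-37 + 938) = 1/901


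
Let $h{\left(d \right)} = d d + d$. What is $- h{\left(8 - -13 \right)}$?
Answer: $-462$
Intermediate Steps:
$h{\left(d \right)} = d + d^{2}$ ($h{\left(d \right)} = d^{2} + d = d + d^{2}$)
$- h{\left(8 - -13 \right)} = - \left(8 - -13\right) \left(1 + \left(8 - -13\right)\right) = - \left(8 + 13\right) \left(1 + \left(8 + 13\right)\right) = - 21 \left(1 + 21\right) = - 21 \cdot 22 = \left(-1\right) 462 = -462$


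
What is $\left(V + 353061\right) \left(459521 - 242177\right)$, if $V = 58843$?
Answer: $89524862976$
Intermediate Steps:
$\left(V + 353061\right) \left(459521 - 242177\right) = \left(58843 + 353061\right) \left(459521 - 242177\right) = 411904 \cdot 217344 = 89524862976$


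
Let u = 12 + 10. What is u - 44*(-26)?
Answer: 1166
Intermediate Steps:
u = 22
u - 44*(-26) = 22 - 44*(-26) = 22 + 1144 = 1166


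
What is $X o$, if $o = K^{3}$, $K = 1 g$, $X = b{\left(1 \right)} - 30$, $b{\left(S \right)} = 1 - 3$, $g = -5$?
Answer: $4000$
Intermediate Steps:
$b{\left(S \right)} = -2$
$X = -32$ ($X = -2 - 30 = -32$)
$K = -5$ ($K = 1 \left(-5\right) = -5$)
$o = -125$ ($o = \left(-5\right)^{3} = -125$)
$X o = \left(-32\right) \left(-125\right) = 4000$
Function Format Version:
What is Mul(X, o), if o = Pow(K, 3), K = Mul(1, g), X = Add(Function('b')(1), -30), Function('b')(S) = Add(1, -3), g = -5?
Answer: 4000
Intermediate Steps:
Function('b')(S) = -2
X = -32 (X = Add(-2, -30) = -32)
K = -5 (K = Mul(1, -5) = -5)
o = -125 (o = Pow(-5, 3) = -125)
Mul(X, o) = Mul(-32, -125) = 4000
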